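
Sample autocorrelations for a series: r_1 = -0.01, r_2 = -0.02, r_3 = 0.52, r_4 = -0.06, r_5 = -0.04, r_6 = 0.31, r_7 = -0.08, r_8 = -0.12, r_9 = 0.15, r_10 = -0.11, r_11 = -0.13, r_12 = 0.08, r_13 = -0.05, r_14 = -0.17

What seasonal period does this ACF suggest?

3

The largest autocorrelation is r_3 = 0.52, with weaker echoes at lags 6 (0.31) and 9 (0.15); the remaining lags stay at or below 0.08.
The dominant spike at lag 3 indicates a seasonal period of 3.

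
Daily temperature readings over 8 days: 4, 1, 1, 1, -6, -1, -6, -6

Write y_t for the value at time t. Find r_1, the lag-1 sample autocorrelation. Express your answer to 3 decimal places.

Mean ȳ = (4 + 1 + 1 + 1 − 6 − 1 − 6 − 6)/8 = -1.5000
Σ(y_t−ȳ)(y_{t+1}−ȳ) = (13.7500) + (6.2500) + (6.2500) + (-11.2500) + (-2.2500) + (-2.2500) + (20.2500) = 30.7500
Denominator Σ(y_t−ȳ)² = 110.0000
r_1 = 30.7500 / 110.0000 = 0.280

0.280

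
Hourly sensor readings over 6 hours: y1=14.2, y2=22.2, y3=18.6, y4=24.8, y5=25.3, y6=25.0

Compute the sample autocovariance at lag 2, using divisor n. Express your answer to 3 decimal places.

3.978

Mean ȳ = (14.2 + 22.2 + 18.6 + 24.8 + 25.3 + 25.0)/6 = 21.6833
Σ_{t=1}^{4}(y_t−ȳ)(y_{t+2}−ȳ) = 23.8694
γ_2 = 23.8694 / 6 = 3.978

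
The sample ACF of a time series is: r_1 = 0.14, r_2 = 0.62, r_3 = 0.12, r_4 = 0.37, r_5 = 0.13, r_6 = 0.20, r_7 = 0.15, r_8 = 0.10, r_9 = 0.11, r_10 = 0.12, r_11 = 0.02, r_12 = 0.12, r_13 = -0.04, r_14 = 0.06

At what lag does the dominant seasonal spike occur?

The largest autocorrelation is r_2 = 0.62, with weaker echoes at lags 4 (0.37) and 6 (0.20); the remaining lags stay at or below 0.15.
The dominant spike at lag 2 indicates a seasonal period of 2.

2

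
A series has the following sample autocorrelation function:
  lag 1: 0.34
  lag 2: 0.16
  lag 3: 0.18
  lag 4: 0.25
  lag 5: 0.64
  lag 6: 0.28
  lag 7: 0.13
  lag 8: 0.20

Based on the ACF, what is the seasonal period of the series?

5

The largest autocorrelation is r_5 = 0.64; the remaining lags stay at or below 0.34. The elevated value at lag 1 (0.34), dropping to 0.16 at lag 2, reflects decaying short-term dependence rather than seasonality.
The dominant spike at lag 5 indicates a seasonal period of 5.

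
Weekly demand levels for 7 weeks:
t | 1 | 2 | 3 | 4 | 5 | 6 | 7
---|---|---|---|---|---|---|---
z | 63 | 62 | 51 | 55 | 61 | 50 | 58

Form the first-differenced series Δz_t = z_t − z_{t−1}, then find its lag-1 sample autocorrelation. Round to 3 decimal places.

First differences Δz: -1, -11, 4, 6, -11, 8
Mean of differences = -0.8333
Numerator Σ(Δz_t−Δz̄)(Δz_{t+1}−Δz̄) = -173.6944
Denominator Σ(Δz_t−Δz̄)² = 354.8333
r_1(Δz) = -173.6944 / 354.8333 = -0.490

-0.490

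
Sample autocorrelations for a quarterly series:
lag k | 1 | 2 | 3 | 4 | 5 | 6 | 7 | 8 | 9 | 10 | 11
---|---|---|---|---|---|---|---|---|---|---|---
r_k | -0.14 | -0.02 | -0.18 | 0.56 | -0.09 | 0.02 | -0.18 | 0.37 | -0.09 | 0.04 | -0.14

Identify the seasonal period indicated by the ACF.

4

The largest autocorrelation is r_4 = 0.56, with a weaker echo at lag 8 (0.37); the remaining lags stay at or below 0.04.
The dominant spike at lag 4 indicates a seasonal period of 4.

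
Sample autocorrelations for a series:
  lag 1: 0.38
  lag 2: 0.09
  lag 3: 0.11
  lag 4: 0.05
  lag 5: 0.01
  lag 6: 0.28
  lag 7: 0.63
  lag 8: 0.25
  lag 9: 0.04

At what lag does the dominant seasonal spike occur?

The largest autocorrelation is r_7 = 0.63; the remaining lags stay at or below 0.38. The elevated value at lag 1 (0.38), dropping to 0.09 at lag 2, reflects decaying short-term dependence rather than seasonality.
The dominant spike at lag 7 indicates a seasonal period of 7.

7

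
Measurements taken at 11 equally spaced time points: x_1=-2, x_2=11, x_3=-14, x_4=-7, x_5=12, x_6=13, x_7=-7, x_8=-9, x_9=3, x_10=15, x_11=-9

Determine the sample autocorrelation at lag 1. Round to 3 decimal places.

-0.143

Mean x̄ = (-2 + 11 − 14 − 7 + 12 + 13 − 7 − 9 + 3 + 15 − 9)/11 = 0.5455
Numerator Σ_{t=1}^{10}(x_t−x̄)(x_{t+1}−x̄) = -160.5702
Denominator Σ(x_t−x̄)² = 1124.7273
r_1 = -160.5702 / 1124.7273 = -0.143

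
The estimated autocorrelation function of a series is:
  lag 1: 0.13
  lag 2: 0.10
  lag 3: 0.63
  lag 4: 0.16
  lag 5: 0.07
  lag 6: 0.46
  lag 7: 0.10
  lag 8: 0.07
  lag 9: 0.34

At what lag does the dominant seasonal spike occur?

3

The largest autocorrelation is r_3 = 0.63, with weaker echoes at lags 6 (0.46) and 9 (0.34); the remaining lags stay at or below 0.16.
The dominant spike at lag 3 indicates a seasonal period of 3.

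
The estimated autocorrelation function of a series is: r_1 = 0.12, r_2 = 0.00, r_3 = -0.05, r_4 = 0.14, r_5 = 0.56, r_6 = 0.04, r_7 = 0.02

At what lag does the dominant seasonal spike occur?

The largest autocorrelation is r_5 = 0.56; the remaining lags stay at or below 0.14.
The dominant spike at lag 5 indicates a seasonal period of 5.

5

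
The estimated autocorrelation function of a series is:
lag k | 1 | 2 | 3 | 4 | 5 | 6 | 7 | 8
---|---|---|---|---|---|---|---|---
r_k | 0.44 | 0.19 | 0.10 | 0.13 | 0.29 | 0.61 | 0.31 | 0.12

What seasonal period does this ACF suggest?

The largest autocorrelation is r_6 = 0.61; the remaining lags stay at or below 0.44. The elevated value at lag 1 (0.44), dropping to 0.19 at lag 2, reflects decaying short-term dependence rather than seasonality.
The dominant spike at lag 6 indicates a seasonal period of 6.

6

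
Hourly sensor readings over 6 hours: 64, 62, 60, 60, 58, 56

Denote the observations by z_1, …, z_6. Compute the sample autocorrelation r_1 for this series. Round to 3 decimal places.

Mean z̄ = (64 + 62 + 60 + 60 + 58 + 56)/6 = 60.0000
Deviations from mean: 4.0000, 2.0000, 0.0000, 0.0000, -2.0000, -4.0000
Numerator Σ_{t=1}^{5}(z_t−z̄)(z_{t+1}−z̄) = 16.0000
Denominator Σ(z_t−z̄)² = 40.0000
r_1 = 16.0000 / 40.0000 = 0.400

0.400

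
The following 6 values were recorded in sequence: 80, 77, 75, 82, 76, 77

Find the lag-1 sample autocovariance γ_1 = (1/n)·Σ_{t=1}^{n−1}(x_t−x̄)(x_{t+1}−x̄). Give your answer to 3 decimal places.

Mean x̄ = (80 + 77 + 75 + 82 + 76 + 77)/6 = 77.8333
Deviations: 2.1667, -0.8333, -2.8333, 4.1667, -1.8333, -0.8333
Σ_{t=1}^{5}(x_t−x̄)(x_{t+1}−x̄) = -17.3611
γ_1 = -17.3611 / 6 = -2.894

-2.894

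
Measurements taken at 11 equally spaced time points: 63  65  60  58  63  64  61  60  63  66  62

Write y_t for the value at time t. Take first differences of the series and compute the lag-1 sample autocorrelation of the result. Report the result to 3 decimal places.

First differences Δy: 2, -5, -2, 5, 1, -3, -1, 3, 3, -4
Mean of differences = -0.1000
Numerator Σ(Δy_t−Δȳ)(Δy_{t+1}−Δȳ) = -10.9100
Denominator Σ(Δy_t−Δȳ)² = 102.9000
r_1(Δy) = -10.9100 / 102.9000 = -0.106

-0.106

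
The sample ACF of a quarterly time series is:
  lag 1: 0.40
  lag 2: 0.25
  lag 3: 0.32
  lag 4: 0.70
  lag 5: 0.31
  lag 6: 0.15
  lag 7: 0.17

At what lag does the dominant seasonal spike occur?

The largest autocorrelation is r_4 = 0.70; the remaining lags stay at or below 0.40. The elevated value at lag 1 (0.40), dropping to 0.25 at lag 2, reflects decaying short-term dependence rather than seasonality.
The dominant spike at lag 4 indicates a seasonal period of 4.

4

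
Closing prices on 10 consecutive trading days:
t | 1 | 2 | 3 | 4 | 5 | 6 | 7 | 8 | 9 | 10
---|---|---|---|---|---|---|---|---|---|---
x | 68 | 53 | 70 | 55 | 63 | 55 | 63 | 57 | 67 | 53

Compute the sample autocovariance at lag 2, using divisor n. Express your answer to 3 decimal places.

Mean x̄ = (68 + 53 + 70 + 55 + 63 + 55 + 63 + 57 + 67 + 53)/10 = 60.4000
Σ_{t=1}^{8}(x_t−x̄)(x_{t+2}−x̄) = 234.4800
γ_2 = 234.4800 / 10 = 23.448

23.448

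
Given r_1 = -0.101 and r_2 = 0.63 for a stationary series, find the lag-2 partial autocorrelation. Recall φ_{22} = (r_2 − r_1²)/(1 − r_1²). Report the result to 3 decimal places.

φ_{22} = (r_2 − r_1²) / (1 − r_1²)
r_1² = (-0.101)² = 0.010201
Numerator = 0.63 − 0.0102 = 0.6198; denominator = 1 − 0.0102 = 0.9898
φ_{22} = 0.6198 / 0.9898 = 0.626

0.626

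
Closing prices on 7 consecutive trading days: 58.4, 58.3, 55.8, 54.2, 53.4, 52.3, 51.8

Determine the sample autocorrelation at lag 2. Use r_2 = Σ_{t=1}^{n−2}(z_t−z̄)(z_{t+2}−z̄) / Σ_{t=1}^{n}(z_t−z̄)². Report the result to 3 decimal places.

0.134

Mean z̄ = (58.4 + 58.3 + 55.8 + 54.2 + 53.4 + 52.3 + 51.8)/7 = 54.8857
Deviations from mean: 3.5143, 3.4143, 0.9143, -0.6857, -1.4857, -2.5857, -3.0857
Σ(z_t−z̄)(z_{t+2}−z̄) = (3.2131) + (-2.3412) + (-1.3584) + (1.7731) + (4.5845) = 5.8710
Denominator Σ(z_t−z̄)² = 43.7286
r_2 = 5.8710 / 43.7286 = 0.134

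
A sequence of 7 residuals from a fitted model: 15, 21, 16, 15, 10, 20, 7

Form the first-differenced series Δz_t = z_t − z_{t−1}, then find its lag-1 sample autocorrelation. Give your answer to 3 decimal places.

-0.588

First differences Δz: 6, -5, -1, -5, 10, -13
Mean of differences = -1.3333
Numerator Σ(Δz_t−Δz̄)(Δz_{t+1}−Δz̄) = -203.1111
Denominator Σ(Δz_t−Δz̄)² = 345.3333
r_1(Δz) = -203.1111 / 345.3333 = -0.588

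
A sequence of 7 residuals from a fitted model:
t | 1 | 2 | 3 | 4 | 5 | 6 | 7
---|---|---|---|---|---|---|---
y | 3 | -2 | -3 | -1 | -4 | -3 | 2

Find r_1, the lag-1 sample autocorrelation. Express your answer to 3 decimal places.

-0.074

Mean ȳ = (3 − 2 − 3 − 1 − 4 − 3 + 2)/7 = -1.1429
Deviations from mean: 4.1429, -0.8571, -1.8571, 0.1429, -2.8571, -1.8571, 3.1429
Σ(y_t−ȳ)(y_{t+1}−ȳ) = (-3.5510) + (1.5918) + (-0.2653) + (-0.4082) + (5.3061) + (-5.8367) = -3.1633
Denominator Σ(y_t−ȳ)² = 42.8571
r_1 = -3.1633 / 42.8571 = -0.074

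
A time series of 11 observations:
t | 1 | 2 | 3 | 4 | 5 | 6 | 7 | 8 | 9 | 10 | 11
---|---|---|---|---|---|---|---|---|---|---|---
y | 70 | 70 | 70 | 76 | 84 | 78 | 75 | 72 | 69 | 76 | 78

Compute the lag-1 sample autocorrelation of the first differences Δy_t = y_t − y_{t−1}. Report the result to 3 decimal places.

0.112

First differences Δy: 0, 0, 6, 8, -6, -3, -3, -3, 7, 2
Mean of differences = 0.8000
Numerator Σ(Δy_t−Δȳ)(Δy_{t+1}−Δȳ) = 23.5600
Denominator Σ(Δy_t−Δȳ)² = 209.6000
r_1(Δy) = 23.5600 / 209.6000 = 0.112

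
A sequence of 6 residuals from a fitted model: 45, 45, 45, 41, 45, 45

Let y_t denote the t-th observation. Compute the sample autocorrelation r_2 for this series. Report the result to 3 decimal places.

-0.267

Mean ȳ = (45 + 45 + 45 + 41 + 45 + 45)/6 = 44.3333
Σ(y_t−ȳ)(y_{t+2}−ȳ) = (0.4444) + (-2.2222) + (0.4444) + (-2.2222) = -3.5556
Denominator Σ(y_t−ȳ)² = 13.3333
r_2 = -3.5556 / 13.3333 = -0.267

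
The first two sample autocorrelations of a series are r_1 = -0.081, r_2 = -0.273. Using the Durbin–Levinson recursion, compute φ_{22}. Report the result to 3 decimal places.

φ_{22} = (r_2 − r_1²) / (1 − r_1²)
r_1² = (-0.081)² = 0.006561
Numerator = -0.273 − 0.0066 = -0.2796; denominator = 1 − 0.0066 = 0.9934
φ_{22} = -0.2796 / 0.9934 = -0.281

-0.281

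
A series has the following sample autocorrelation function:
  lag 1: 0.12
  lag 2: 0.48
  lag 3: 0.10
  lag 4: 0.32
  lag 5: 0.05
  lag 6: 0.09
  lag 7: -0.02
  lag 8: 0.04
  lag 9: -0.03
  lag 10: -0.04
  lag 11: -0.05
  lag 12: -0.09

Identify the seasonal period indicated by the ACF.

The largest autocorrelation is r_2 = 0.48, with a weaker echo at lag 4 (0.32); the remaining lags stay at or below 0.12.
The dominant spike at lag 2 indicates a seasonal period of 2.

2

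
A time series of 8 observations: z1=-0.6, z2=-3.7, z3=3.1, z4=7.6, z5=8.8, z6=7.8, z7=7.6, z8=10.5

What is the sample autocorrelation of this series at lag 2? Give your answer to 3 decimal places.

Mean z̄ = (-0.6 − 3.7 + 3.1 + 7.6 + 8.8 + 7.8 + 7.6 + 10.5)/8 = 5.1375
Deviations from mean: -5.7375, -8.8375, -2.0375, 2.4625, 3.6625, 2.6625, 2.4625, 5.3625
Σ(z_t−z̄)(z_{t+2}−z̄) = (11.6902) + (-21.7623) + (-7.4623) + (6.5564) + (9.0189) + (14.2777) = 12.3184
Denominator Σ(z_t−z̄)² = 176.5588
r_2 = 12.3184 / 176.5588 = 0.070

0.070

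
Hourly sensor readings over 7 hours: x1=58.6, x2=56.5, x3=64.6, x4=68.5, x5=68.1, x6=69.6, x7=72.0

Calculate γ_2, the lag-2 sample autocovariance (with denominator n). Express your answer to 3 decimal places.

Mean x̄ = (58.6 + 56.5 + 64.6 + 68.5 + 68.1 + 69.6 + 72.0)/7 = 65.4143
Deviations: -6.8143, -8.9143, -0.8143, 3.0857, 2.6857, 4.1857, 6.5857
Σ_{t=1}^{5}(x_t−x̄)(x_{t+2}−x̄) = 6.4582
γ_2 = 6.4582 / 7 = 0.923

0.923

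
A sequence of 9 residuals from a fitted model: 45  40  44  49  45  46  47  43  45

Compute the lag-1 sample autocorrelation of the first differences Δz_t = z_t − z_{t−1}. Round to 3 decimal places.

First differences Δz: -5, 4, 5, -4, 1, 1, -4, 2
Mean of differences = 0.0000
Numerator Σ(Δz_t−Δz̄)(Δz_{t+1}−Δz̄) = -35.0000
Denominator Σ(Δz_t−Δz̄)² = 104.0000
r_1(Δz) = -35.0000 / 104.0000 = -0.337

-0.337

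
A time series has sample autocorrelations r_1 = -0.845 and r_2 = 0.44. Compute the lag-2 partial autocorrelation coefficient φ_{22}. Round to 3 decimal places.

-0.958

φ_{22} = (r_2 − r_1²) / (1 − r_1²)
r_1² = (-0.845)² = 0.714025
Numerator = 0.44 − 0.7140 = -0.2740; denominator = 1 − 0.7140 = 0.2860
φ_{22} = -0.2740 / 0.2860 = -0.958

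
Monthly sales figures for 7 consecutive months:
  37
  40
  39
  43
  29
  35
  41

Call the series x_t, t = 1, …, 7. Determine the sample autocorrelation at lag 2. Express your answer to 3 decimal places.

-0.332

Mean x̄ = (37 + 40 + 39 + 43 + 29 + 35 + 41)/7 = 37.7143
Numerator Σ_{t=1}^{5}(x_t−x̄)(x_{t+2}−x̄) = -43.0204
Denominator Σ(x_t−x̄)² = 129.4286
r_2 = -43.0204 / 129.4286 = -0.332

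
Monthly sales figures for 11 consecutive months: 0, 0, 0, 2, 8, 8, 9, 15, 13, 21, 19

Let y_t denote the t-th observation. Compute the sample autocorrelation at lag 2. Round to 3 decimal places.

Mean ȳ = (0 + 0 + 0 + 2 + 8 + 8 + 9 + 15 + 13 + 21 + 19)/11 = 8.6364
Numerator Σ_{t=1}^{9}(y_t−ȳ)(y_{t+2}−ȳ) = 262.8264
Denominator Σ(y_t−ȳ)² = 588.5455
r_2 = 262.8264 / 588.5455 = 0.447

0.447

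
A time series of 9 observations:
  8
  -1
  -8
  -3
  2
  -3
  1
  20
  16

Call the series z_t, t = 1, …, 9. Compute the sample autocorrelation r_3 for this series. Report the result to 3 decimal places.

-0.053

Mean z̄ = (8 − 1 − 8 − 3 + 2 − 3 + 1 + 20 + 16)/9 = 3.5556
Numerator Σ_{t=1}^{6}(z_t−z̄)(z_{t+3}−z̄) = -36.7037
Denominator Σ(z_t−z̄)² = 694.2222
r_3 = -36.7037 / 694.2222 = -0.053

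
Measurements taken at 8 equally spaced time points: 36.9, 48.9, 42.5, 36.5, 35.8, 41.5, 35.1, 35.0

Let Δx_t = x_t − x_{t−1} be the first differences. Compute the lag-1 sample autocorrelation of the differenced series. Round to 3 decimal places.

First differences Δx: 12.0, -6.4, -6.0, -0.7, 5.7, -6.4, -0.1
Mean of differences = -0.2714
Numerator Σ(Δx_t−Δx̄)(Δx_{t+1}−Δx̄) = -77.8494
Denominator Σ(Δx_t−Δx̄)² = 294.3943
r_1(Δx) = -77.8494 / 294.3943 = -0.264

-0.264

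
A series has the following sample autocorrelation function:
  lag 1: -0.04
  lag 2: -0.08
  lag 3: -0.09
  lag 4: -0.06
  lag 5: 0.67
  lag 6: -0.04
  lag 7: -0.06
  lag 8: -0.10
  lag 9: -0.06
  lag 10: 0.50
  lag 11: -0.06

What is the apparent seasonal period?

The largest autocorrelation is r_5 = 0.67, with a weaker echo at lag 10 (0.50); the remaining lags stay at or below -0.04.
The dominant spike at lag 5 indicates a seasonal period of 5.

5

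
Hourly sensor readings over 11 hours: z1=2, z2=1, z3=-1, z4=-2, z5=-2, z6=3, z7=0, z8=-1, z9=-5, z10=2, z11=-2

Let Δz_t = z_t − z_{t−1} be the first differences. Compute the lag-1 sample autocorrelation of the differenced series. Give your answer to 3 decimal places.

-0.496

First differences Δz: -1, -2, -1, 0, 5, -3, -1, -4, 7, -4
Mean of differences = -0.4000
Numerator Σ(Δz_t−Δz̄)(Δz_{t+1}−Δz̄) = -59.7600
Denominator Σ(Δz_t−Δz̄)² = 120.4000
r_1(Δz) = -59.7600 / 120.4000 = -0.496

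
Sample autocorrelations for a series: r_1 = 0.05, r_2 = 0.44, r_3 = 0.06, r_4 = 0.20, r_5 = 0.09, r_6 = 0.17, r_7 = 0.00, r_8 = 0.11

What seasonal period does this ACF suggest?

The largest autocorrelation is r_2 = 0.44, with weaker echoes at lags 4 (0.20) and 6 (0.17); the remaining lags stay at or below 0.11.
The dominant spike at lag 2 indicates a seasonal period of 2.

2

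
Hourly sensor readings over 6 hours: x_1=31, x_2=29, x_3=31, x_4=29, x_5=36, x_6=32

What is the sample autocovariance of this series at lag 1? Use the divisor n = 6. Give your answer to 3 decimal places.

-0.907

Mean x̄ = (31 + 29 + 31 + 29 + 36 + 32)/6 = 31.3333
Σ_{t=1}^{5}(x_t−x̄)(x_{t+1}−x̄) = -5.4444
γ_1 = -5.4444 / 6 = -0.907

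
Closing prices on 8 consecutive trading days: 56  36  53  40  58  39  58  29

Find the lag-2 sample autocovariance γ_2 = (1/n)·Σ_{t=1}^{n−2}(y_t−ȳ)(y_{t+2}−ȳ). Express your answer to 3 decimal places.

64.777

Mean ȳ = (56 + 36 + 53 + 40 + 58 + 39 + 58 + 29)/8 = 46.1250
Deviations: 9.8750, -10.1250, 6.8750, -6.1250, 11.8750, -7.1250, 11.8750, -17.1250
Σ_{t=1}^{6}(y_t−ȳ)(y_{t+2}−ȳ) = 518.2188
γ_2 = 518.2188 / 8 = 64.777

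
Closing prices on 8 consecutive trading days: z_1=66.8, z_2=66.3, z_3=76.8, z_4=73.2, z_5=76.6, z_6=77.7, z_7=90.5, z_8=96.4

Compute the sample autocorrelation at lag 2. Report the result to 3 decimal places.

0.064

Mean z̄ = (66.8 + 66.3 + 76.8 + 73.2 + 76.6 + 77.7 + 90.5 + 96.4)/8 = 78.0375
Numerator Σ_{t=1}^{6}(z_t−z̄)(z_{t+2}−z̄) = 49.9859
Denominator Σ(z_t−z̄)² = 783.6588
r_2 = 49.9859 / 783.6588 = 0.064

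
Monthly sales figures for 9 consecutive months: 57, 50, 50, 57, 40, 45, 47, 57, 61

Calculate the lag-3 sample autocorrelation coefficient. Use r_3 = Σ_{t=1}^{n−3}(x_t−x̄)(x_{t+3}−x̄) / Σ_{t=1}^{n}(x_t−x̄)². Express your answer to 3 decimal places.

Mean x̄ = (57 + 50 + 50 + 57 + 40 + 45 + 47 + 57 + 61)/9 = 51.5556
Σ(x_t−x̄)(x_{t+3}−x̄) = (29.6420) + (17.9753) + (10.1975) + (-24.8025) + (-62.9136) + (-61.9136) = -91.8148
Denominator Σ(x_t−x̄)² = 380.2222
r_3 = -91.8148 / 380.2222 = -0.241

-0.241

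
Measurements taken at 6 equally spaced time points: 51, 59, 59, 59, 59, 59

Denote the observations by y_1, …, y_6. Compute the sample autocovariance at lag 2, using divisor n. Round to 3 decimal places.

-0.593

Mean ȳ = (51 + 59 + 59 + 59 + 59 + 59)/6 = 57.6667
Deviations: -6.6667, 1.3333, 1.3333, 1.3333, 1.3333, 1.3333
Σ_{t=1}^{4}(y_t−ȳ)(y_{t+2}−ȳ) = -3.5556
γ_2 = -3.5556 / 6 = -0.593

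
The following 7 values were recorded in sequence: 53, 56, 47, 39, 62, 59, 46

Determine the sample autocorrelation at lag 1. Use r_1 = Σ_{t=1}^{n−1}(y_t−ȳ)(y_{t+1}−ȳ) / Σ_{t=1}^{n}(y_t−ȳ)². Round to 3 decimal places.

Mean ȳ = (53 + 56 + 47 + 39 + 62 + 59 + 46)/7 = 51.7143
Σ(y_t−ȳ)(y_{t+1}−ȳ) = (5.5102) + (-20.2041) + (59.9388) + (-130.7755) + (74.9388) + (-41.6327) = -52.2245
Denominator Σ(y_t−ȳ)² = 395.4286
r_1 = -52.2245 / 395.4286 = -0.132

-0.132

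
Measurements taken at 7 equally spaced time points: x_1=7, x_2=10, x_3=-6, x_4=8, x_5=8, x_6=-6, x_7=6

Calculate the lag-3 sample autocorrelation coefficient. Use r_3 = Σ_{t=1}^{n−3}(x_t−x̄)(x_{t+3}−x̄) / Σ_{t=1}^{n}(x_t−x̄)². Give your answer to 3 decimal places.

0.515

Mean x̄ = (7 + 10 − 6 + 8 + 8 − 6 + 6)/7 = 3.8571
Σ(x_t−x̄)(x_{t+3}−x̄) = (13.0204) + (25.4490) + (97.1633) + (8.8776) = 144.5102
Denominator Σ(x_t−x̄)² = 280.8571
r_3 = 144.5102 / 280.8571 = 0.515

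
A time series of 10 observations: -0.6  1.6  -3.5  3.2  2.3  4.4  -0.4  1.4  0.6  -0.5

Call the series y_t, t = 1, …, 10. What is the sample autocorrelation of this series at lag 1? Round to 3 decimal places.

-0.240

Mean ȳ = (-0.6 + 1.6 − 3.5 + 3.2 + 2.3 + 4.4 − 0.4 + 1.4 + 0.6 − 0.5)/10 = 0.8500
Numerator Σ_{t=1}^{9}(y_t−ȳ)(y_{t+1}−ȳ) = -10.9425
Denominator Σ(y_t−ȳ)² = 45.5650
r_1 = -10.9425 / 45.5650 = -0.240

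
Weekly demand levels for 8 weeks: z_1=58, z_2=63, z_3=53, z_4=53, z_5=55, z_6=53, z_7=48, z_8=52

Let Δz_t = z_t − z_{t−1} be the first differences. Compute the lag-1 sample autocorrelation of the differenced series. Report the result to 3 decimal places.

-0.460

First differences Δz: 5, -10, 0, 2, -2, -5, 4
Mean of differences = -0.8571
Numerator Σ(Δz_t−Δz̄)(Δz_{t+1}−Δz̄) = -77.5918
Denominator Σ(Δz_t−Δz̄)² = 168.8571
r_1(Δz) = -77.5918 / 168.8571 = -0.460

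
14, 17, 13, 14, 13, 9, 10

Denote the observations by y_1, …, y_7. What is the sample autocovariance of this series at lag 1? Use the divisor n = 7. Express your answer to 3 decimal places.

2.303

Mean ȳ = (14 + 17 + 13 + 14 + 13 + 9 + 10)/7 = 12.8571
Deviations: 1.1429, 4.1429, 0.1429, 1.1429, 0.1429, -3.8571, -2.8571
Σ_{t=1}^{6}(y_t−ȳ)(y_{t+1}−ȳ) = 16.1224
γ_1 = 16.1224 / 7 = 2.303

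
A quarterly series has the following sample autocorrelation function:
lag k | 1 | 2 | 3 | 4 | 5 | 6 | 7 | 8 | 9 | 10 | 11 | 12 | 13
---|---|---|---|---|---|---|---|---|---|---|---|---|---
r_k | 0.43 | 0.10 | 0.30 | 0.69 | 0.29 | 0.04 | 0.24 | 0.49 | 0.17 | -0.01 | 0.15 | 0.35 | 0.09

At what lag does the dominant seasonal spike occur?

The largest autocorrelation is r_4 = 0.69, with a weaker echo at lag 8 (0.49); the remaining lags stay at or below 0.43. The elevated value at lag 1 (0.43), dropping to 0.10 at lag 2, reflects decaying short-term dependence rather than seasonality.
The dominant spike at lag 4 indicates a seasonal period of 4.

4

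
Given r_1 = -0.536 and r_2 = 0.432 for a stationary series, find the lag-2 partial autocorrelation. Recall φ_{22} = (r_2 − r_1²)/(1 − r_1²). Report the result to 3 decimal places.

φ_{22} = (r_2 − r_1²) / (1 − r_1²)
r_1² = (-0.536)² = 0.287296
Numerator = 0.432 − 0.2873 = 0.1447; denominator = 1 − 0.2873 = 0.7127
φ_{22} = 0.1447 / 0.7127 = 0.203

0.203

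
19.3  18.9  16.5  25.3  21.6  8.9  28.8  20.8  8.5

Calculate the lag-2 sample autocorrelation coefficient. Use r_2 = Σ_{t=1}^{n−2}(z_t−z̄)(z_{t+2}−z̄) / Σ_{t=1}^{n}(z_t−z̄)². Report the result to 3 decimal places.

Mean z̄ = (19.3 + 18.9 + 16.5 + 25.3 + 21.6 + 8.9 + 28.8 + 20.8 + 8.5)/9 = 18.7333
Σ(z_t−z̄)(z_{t+2}−z̄) = (-1.2656) + (1.0944) + (-6.4022) + (-64.5722) + (28.8578) + (-20.3222) + (-103.0156) = -165.6256
Denominator Σ(z_t−z̄)² = 363.7000
r_2 = -165.6256 / 363.7000 = -0.455

-0.455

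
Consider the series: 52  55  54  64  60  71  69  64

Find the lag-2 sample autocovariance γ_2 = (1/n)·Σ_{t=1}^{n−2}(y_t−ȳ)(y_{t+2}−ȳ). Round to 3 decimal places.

Mean ȳ = (52 + 55 + 54 + 64 + 60 + 71 + 69 + 64)/8 = 61.1250
Deviations: -9.1250, -6.1250, -7.1250, 2.8750, -1.1250, 9.8750, 7.8750, 2.8750
Σ_{t=1}^{6}(y_t−ȳ)(y_{t+2}−ȳ) = 103.3438
γ_2 = 103.3438 / 8 = 12.918

12.918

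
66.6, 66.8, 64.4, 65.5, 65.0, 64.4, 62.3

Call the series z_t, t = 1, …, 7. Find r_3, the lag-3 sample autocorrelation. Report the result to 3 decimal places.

Mean z̄ = (66.6 + 66.8 + 64.4 + 65.5 + 65.0 + 64.4 + 62.3)/7 = 65.0000
Deviations from mean: 1.6000, 1.8000, -0.6000, 0.5000, 0.0000, -0.6000, -2.7000
Σ(z_t−z̄)(z_{t+3}−z̄) = (0.8000) + (0.0000) + (0.3600) + (-1.3500) = -0.1900
Denominator Σ(z_t−z̄)² = 14.0600
r_3 = -0.1900 / 14.0600 = -0.014

-0.014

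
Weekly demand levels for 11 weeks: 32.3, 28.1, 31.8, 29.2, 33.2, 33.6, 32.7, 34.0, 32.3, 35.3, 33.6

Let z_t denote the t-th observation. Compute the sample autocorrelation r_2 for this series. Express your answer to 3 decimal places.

0.370

Mean z̄ = (32.3 + 28.1 + 31.8 + 29.2 + 33.2 + 33.6 + 32.7 + 34.0 + 32.3 + 35.3 + 33.6)/11 = 32.3727
Numerator Σ_{t=1}^{9}(z_t−z̄)(z_{t+2}−z̄) = 16.1485
Denominator Σ(z_t−z̄)² = 43.6818
r_2 = 16.1485 / 43.6818 = 0.370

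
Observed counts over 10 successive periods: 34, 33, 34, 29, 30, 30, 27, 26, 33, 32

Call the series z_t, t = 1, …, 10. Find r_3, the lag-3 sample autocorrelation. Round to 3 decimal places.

Mean z̄ = (34 + 33 + 34 + 29 + 30 + 30 + 27 + 26 + 33 + 32)/10 = 30.8000
Numerator Σ_{t=1}^{7}(z_t−z̄)(z_{t+3}−z̄) = -5.7200
Denominator Σ(z_t−z̄)² = 73.6000
r_3 = -5.7200 / 73.6000 = -0.078

-0.078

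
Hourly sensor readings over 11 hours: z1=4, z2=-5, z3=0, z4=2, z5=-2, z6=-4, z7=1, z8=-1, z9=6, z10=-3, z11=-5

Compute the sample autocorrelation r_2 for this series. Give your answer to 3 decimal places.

-0.276

Mean z̄ = (4 − 5 + 0 + 2 − 2 − 4 + 1 − 1 + 6 − 3 − 5)/11 = -0.6364
Numerator Σ_{t=1}^{9}(z_t−z̄)(z_{t+2}−z̄) = -36.5372
Denominator Σ(z_t−z̄)² = 132.5455
r_2 = -36.5372 / 132.5455 = -0.276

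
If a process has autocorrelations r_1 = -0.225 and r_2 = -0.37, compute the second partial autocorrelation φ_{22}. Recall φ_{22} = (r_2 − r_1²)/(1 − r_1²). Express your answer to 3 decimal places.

φ_{22} = (r_2 − r_1²) / (1 − r_1²)
r_1² = (-0.225)² = 0.050625
Numerator = -0.37 − 0.0506 = -0.4206; denominator = 1 − 0.0506 = 0.9494
φ_{22} = -0.4206 / 0.9494 = -0.443

-0.443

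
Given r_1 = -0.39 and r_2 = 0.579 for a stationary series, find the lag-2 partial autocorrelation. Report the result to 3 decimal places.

0.503

φ_{22} = (r_2 − r_1²) / (1 − r_1²)
r_1² = (-0.39)² = 0.1521
Numerator = 0.579 − 0.1521 = 0.4269; denominator = 1 − 0.1521 = 0.8479
φ_{22} = 0.4269 / 0.8479 = 0.503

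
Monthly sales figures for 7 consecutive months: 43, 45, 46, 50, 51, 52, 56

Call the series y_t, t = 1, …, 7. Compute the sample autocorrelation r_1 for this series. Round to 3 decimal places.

Mean ȳ = (43 + 45 + 46 + 50 + 51 + 52 + 56)/7 = 49.0000
Σ(y_t−ȳ)(y_{t+1}−ȳ) = (24.0000) + (12.0000) + (-3.0000) + (2.0000) + (6.0000) + (21.0000) = 62.0000
Denominator Σ(y_t−ȳ)² = 124.0000
r_1 = 62.0000 / 124.0000 = 0.500

0.500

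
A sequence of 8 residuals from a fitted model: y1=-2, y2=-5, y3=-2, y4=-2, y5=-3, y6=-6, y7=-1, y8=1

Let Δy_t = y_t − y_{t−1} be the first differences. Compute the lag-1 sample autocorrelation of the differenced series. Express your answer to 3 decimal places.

First differences Δy: -3, 3, 0, -1, -3, 5, 2
Mean of differences = 0.4286
Numerator Σ(Δy_t−Δȳ)(Δy_{t+1}−Δȳ) = -12.8980
Denominator Σ(Δy_t−Δȳ)² = 55.7143
r_1(Δy) = -12.8980 / 55.7143 = -0.232

-0.232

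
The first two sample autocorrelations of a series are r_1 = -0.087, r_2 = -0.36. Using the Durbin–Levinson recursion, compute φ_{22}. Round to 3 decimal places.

φ_{22} = (r_2 − r_1²) / (1 − r_1²)
r_1² = (-0.087)² = 0.007569
Numerator = -0.36 − 0.0076 = -0.3676; denominator = 1 − 0.0076 = 0.9924
φ_{22} = -0.3676 / 0.9924 = -0.370

-0.370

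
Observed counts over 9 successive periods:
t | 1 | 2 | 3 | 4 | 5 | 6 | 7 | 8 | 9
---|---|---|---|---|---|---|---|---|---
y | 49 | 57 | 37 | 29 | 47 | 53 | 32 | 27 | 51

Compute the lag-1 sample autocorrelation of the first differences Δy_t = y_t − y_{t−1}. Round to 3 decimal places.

-0.088

First differences Δy: 8, -20, -8, 18, 6, -21, -5, 24
Mean of differences = 0.2500
Numerator Σ(Δy_t−Δȳ)(Δy_{t+1}−Δȳ) = -169.5625
Denominator Σ(Δy_t−Δȳ)² = 1929.5000
r_1(Δy) = -169.5625 / 1929.5000 = -0.088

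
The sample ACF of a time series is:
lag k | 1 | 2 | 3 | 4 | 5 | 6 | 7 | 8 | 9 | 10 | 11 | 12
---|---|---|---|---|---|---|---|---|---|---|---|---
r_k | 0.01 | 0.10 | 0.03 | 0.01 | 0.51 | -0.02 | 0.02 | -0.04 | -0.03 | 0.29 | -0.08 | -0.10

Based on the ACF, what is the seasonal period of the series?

The largest autocorrelation is r_5 = 0.51, with a weaker echo at lag 10 (0.29); the remaining lags stay at or below 0.10.
The dominant spike at lag 5 indicates a seasonal period of 5.

5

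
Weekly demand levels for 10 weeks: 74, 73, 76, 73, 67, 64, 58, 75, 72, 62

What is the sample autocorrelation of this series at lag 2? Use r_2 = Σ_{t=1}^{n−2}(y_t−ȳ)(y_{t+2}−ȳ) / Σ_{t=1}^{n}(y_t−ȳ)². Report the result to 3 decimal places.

Mean ȳ = (74 + 73 + 76 + 73 + 67 + 64 + 58 + 75 + 72 + 62)/10 = 69.4000
Numerator Σ_{t=1}^{8}(y_t−ȳ)(y_{t+2}−ȳ) = -65.9200
Denominator Σ(y_t−ȳ)² = 348.4000
r_2 = -65.9200 / 348.4000 = -0.189

-0.189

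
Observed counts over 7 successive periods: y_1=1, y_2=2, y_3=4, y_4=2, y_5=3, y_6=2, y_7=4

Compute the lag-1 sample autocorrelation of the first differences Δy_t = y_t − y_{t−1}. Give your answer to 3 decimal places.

First differences Δy: 1, 2, -2, 1, -1, 2
Mean of differences = 0.5000
Numerator Σ(Δy_t−Δȳ)(Δy_{t+1}−Δȳ) = -7.2500
Denominator Σ(Δy_t−Δȳ)² = 13.5000
r_1(Δy) = -7.2500 / 13.5000 = -0.537

-0.537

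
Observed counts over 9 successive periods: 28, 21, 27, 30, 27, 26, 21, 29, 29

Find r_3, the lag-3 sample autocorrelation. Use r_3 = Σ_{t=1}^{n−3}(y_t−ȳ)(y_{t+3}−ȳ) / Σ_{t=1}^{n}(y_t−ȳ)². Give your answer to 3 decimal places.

Mean ȳ = (28 + 21 + 27 + 30 + 27 + 26 + 21 + 29 + 29)/9 = 26.4444
Numerator Σ_{t=1}^{6}(y_t−ȳ)(y_{t+3}−ȳ) = -16.8148
Denominator Σ(y_t−ȳ)² = 88.2222
r_3 = -16.8148 / 88.2222 = -0.191

-0.191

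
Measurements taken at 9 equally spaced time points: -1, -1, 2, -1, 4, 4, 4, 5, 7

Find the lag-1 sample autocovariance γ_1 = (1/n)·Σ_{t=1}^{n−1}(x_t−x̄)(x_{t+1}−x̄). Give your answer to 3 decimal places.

Mean x̄ = (-1 − 1 + 2 − 1 + 4 + 4 + 4 + 5 + 7)/9 = 2.5556
Σ_{t=1}^{8}(x_t−x̄)(x_{t+1}−x̄) = 30.0247
γ_1 = 30.0247 / 9 = 3.336

3.336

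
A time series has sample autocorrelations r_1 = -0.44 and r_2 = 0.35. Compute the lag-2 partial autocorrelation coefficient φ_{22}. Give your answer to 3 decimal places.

0.194

φ_{22} = (r_2 − r_1²) / (1 − r_1²)
r_1² = (-0.44)² = 0.1936
Numerator = 0.35 − 0.1936 = 0.1564; denominator = 1 − 0.1936 = 0.8064
φ_{22} = 0.1564 / 0.8064 = 0.194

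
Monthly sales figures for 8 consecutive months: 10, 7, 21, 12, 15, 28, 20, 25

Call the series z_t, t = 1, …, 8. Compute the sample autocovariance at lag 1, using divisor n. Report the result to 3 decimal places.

6.836

Mean z̄ = (10 + 7 + 21 + 12 + 15 + 28 + 20 + 25)/8 = 17.2500
Deviations: -7.2500, -10.2500, 3.7500, -5.2500, -2.2500, 10.7500, 2.7500, 7.7500
Σ_{t=1}^{7}(z_t−z̄)(z_{t+1}−z̄) = 54.6875
γ_1 = 54.6875 / 8 = 6.836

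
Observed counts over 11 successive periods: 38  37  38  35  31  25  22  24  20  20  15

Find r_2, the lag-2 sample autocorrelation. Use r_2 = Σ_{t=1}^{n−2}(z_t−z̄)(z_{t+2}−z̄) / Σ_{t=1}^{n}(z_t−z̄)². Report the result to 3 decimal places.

Mean z̄ = (38 + 37 + 38 + 35 + 31 + 25 + 22 + 24 + 20 + 20 + 15)/11 = 27.7273
Numerator Σ_{t=1}^{9}(z_t−z̄)(z_{t+2}−z̄) = 349.5785
Denominator Σ(z_t−z̄)² = 696.1818
r_2 = 349.5785 / 696.1818 = 0.502

0.502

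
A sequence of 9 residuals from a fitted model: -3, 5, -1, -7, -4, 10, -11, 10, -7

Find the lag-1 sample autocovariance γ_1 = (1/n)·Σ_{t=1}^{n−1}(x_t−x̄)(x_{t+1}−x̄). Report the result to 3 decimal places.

Mean x̄ = (-3 + 5 − 1 − 7 − 4 + 10 − 11 + 10 − 7)/9 = -0.8889
Σ_{t=1}^{8}(x_t−x̄)(x_{t+1}−x̄) = -314.0123
γ_1 = -314.0123 / 9 = -34.890

-34.890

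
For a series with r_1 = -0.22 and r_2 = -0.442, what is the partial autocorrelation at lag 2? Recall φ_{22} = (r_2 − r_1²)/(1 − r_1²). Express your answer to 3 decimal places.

-0.515

φ_{22} = (r_2 − r_1²) / (1 − r_1²)
r_1² = (-0.22)² = 0.0484
Numerator = -0.442 − 0.0484 = -0.4904; denominator = 1 − 0.0484 = 0.9516
φ_{22} = -0.4904 / 0.9516 = -0.515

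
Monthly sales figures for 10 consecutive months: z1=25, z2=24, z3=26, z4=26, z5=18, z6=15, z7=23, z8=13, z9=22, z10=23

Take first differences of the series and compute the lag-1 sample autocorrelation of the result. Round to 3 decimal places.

-0.505

First differences Δz: -1, 2, 0, -8, -3, 8, -10, 9, 1
Mean of differences = -0.2222
Numerator Σ(Δz_t−Δz̄)(Δz_{t+1}−Δz̄) = -163.4938
Denominator Σ(Δz_t−Δz̄)² = 323.5556
r_1(Δz) = -163.4938 / 323.5556 = -0.505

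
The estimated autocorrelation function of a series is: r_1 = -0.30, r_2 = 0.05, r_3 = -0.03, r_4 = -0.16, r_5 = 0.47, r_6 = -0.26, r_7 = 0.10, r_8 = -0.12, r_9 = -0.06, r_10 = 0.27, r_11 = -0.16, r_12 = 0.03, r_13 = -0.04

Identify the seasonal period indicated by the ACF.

The largest autocorrelation is r_5 = 0.47, with a weaker echo at lag 10 (0.27); the remaining lags stay at or below 0.10.
The dominant spike at lag 5 indicates a seasonal period of 5.

5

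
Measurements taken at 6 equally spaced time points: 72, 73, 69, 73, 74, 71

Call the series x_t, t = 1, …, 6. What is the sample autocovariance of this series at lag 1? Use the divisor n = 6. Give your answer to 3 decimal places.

-1.000

Mean x̄ = (72 + 73 + 69 + 73 + 74 + 71)/6 = 72.0000
Deviations: 0.0000, 1.0000, -3.0000, 1.0000, 2.0000, -1.0000
Σ_{t=1}^{5}(x_t−x̄)(x_{t+1}−x̄) = -6.0000
γ_1 = -6.0000 / 6 = -1.000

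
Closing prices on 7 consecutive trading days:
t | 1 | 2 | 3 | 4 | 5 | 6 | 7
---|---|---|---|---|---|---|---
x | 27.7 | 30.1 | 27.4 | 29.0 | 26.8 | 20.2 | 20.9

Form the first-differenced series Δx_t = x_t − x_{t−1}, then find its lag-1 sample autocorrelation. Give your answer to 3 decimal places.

-0.298

First differences Δx: 2.4, -2.7, 1.6, -2.2, -6.6, 0.7
Mean of differences = -1.1333
Numerator Σ(Δx_t−Δx̄)(Δx_{t+1}−Δx̄) = -16.9244
Denominator Σ(Δx_t−Δx̄)² = 56.7933
r_1(Δx) = -16.9244 / 56.7933 = -0.298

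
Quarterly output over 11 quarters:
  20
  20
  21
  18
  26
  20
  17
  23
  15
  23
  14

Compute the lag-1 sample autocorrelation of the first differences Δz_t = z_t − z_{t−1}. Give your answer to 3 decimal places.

First differences Δz: 0, 1, -3, 8, -6, -3, 6, -8, 8, -9
Mean of differences = -0.6000
Numerator Σ(Δz_t−Δz̄)(Δz_{t+1}−Δz̄) = -257.5600
Denominator Σ(Δz_t−Δz̄)² = 360.4000
r_1(Δz) = -257.5600 / 360.4000 = -0.715

-0.715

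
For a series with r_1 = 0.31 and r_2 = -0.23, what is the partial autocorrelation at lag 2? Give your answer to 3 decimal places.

-0.361

φ_{22} = (r_2 − r_1²) / (1 − r_1²)
r_1² = (0.31)² = 0.0961
Numerator = -0.23 − 0.0961 = -0.3261; denominator = 1 − 0.0961 = 0.9039
φ_{22} = -0.3261 / 0.9039 = -0.361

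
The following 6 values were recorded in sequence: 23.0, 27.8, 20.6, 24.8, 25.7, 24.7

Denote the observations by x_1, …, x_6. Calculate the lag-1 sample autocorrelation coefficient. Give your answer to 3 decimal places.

Mean x̄ = (23.0 + 27.8 + 20.6 + 24.8 + 25.7 + 24.7)/6 = 24.4333
Deviations from mean: -1.4333, 3.3667, -3.8333, 0.3667, 1.2667, 0.2667
Σ(x_t−x̄)(x_{t+1}−x̄) = (-4.8256) + (-12.9056) + (-1.4056) + (0.4644) + (0.3378) = -18.3344
Denominator Σ(x_t−x̄)² = 29.8933
r_1 = -18.3344 / 29.8933 = -0.613

-0.613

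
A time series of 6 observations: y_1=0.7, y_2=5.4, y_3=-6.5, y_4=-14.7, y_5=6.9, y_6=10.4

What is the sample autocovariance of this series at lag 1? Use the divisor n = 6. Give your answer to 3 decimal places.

6.281

Mean ȳ = (0.7 + 5.4 − 6.5 − 14.7 + 6.9 + 10.4)/6 = 0.3667
Deviations: 0.3333, 5.0333, -6.8667, -15.0667, 6.5333, 10.0333
Σ_{t=1}^{5}(y_t−ȳ)(y_{t+1}−ȳ) = 37.6889
γ_1 = 37.6889 / 6 = 6.281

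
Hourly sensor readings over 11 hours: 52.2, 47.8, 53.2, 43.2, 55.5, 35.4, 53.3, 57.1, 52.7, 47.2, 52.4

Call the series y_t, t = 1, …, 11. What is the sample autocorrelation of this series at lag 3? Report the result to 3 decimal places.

Mean ȳ = (52.2 + 47.8 + 53.2 + 43.2 + 55.5 + 35.4 + 53.3 + 57.1 + 52.7 + 47.2 + 52.4)/11 = 50.0000
Numerator Σ_{t=1}^{8}(y_t−ȳ)(y_{t+3}−ȳ) = -88.7900
Denominator Σ(y_t−ȳ)² = 391.7600
r_3 = -88.7900 / 391.7600 = -0.227

-0.227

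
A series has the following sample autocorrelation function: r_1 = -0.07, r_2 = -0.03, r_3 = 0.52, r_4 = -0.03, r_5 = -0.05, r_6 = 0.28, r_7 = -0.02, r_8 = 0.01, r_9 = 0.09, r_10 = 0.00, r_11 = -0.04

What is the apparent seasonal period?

3

The largest autocorrelation is r_3 = 0.52, with a weaker echo at lag 6 (0.28); the remaining lags stay at or below 0.09.
The dominant spike at lag 3 indicates a seasonal period of 3.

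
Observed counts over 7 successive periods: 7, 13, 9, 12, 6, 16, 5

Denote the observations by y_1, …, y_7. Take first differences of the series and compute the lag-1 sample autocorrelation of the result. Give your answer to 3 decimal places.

First differences Δy: 6, -4, 3, -6, 10, -11
Mean of differences = -0.3333
Numerator Σ(Δy_t−Δȳ)(Δy_{t+1}−Δȳ) = -223.1111
Denominator Σ(Δy_t−Δȳ)² = 317.3333
r_1(Δy) = -223.1111 / 317.3333 = -0.703

-0.703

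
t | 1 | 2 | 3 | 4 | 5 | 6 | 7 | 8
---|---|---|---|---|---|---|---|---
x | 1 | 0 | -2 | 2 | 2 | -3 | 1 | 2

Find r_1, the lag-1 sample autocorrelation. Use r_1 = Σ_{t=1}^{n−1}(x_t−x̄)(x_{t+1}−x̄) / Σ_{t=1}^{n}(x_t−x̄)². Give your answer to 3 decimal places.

-0.276

Mean x̄ = (1 + 0 − 2 + 2 + 2 − 3 + 1 + 2)/8 = 0.3750
Deviations from mean: 0.6250, -0.3750, -2.3750, 1.6250, 1.6250, -3.3750, 0.6250, 1.6250
Numerator Σ_{t=1}^{7}(x_t−x̄)(x_{t+1}−x̄) = -7.1406
Denominator Σ(x_t−x̄)² = 25.8750
r_1 = -7.1406 / 25.8750 = -0.276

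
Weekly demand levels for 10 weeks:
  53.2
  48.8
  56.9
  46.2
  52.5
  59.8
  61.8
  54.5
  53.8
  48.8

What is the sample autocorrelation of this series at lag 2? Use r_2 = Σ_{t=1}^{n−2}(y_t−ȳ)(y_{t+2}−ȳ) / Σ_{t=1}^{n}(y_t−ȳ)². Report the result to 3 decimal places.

Mean ȳ = (53.2 + 48.8 + 56.9 + 46.2 + 52.5 + 59.8 + 61.8 + 54.5 + 53.8 + 48.8)/10 = 53.6300
Numerator Σ_{t=1}^{8}(y_t−ȳ)(y_{t+2}−ȳ) = -21.7348
Denominator Σ(y_t−ȳ)² = 219.6210
r_2 = -21.7348 / 219.6210 = -0.099

-0.099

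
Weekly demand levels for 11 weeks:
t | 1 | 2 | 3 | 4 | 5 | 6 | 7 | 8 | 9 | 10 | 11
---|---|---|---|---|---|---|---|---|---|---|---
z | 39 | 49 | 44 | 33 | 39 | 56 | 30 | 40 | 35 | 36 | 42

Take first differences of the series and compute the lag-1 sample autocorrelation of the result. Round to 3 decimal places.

First differences Δz: 10, -5, -11, 6, 17, -26, 10, -5, 1, 6
Mean of differences = 0.3000
Numerator Σ(Δz_t−Δz̄)(Δz_{t+1}−Δz̄) = -706.1900
Denominator Σ(Δz_t−Δz̄)² = 1408.1000
r_1(Δz) = -706.1900 / 1408.1000 = -0.502

-0.502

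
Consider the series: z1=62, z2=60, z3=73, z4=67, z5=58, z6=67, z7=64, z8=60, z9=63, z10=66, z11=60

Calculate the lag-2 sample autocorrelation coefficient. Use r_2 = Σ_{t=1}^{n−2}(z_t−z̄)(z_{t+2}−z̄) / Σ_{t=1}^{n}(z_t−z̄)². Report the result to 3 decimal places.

Mean z̄ = (62 + 60 + 73 + 67 + 58 + 67 + 64 + 60 + 63 + 66 + 60)/11 = 63.6364
Numerator Σ_{t=1}^{9}(z_t−z̄)(z_{t+2}−z̄) = -89.8099
Denominator Σ(z_t−z̄)² = 190.5455
r_2 = -89.8099 / 190.5455 = -0.471

-0.471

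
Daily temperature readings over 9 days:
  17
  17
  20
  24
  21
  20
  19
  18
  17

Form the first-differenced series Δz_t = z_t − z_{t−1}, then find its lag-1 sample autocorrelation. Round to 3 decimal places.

First differences Δz: 0, 3, 4, -3, -1, -1, -1, -1
Mean of differences = 0.0000
Numerator Σ(Δz_t−Δz̄)(Δz_{t+1}−Δz̄) = 6.0000
Denominator Σ(Δz_t−Δz̄)² = 38.0000
r_1(Δz) = 6.0000 / 38.0000 = 0.158

0.158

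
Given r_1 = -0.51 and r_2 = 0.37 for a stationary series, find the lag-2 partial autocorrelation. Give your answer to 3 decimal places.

0.149

φ_{22} = (r_2 − r_1²) / (1 − r_1²)
r_1² = (-0.51)² = 0.2601
Numerator = 0.37 − 0.2601 = 0.1099; denominator = 1 − 0.2601 = 0.7399
φ_{22} = 0.1099 / 0.7399 = 0.149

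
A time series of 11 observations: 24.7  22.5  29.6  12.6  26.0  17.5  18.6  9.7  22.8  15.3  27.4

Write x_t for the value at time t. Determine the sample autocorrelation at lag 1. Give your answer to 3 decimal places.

Mean x̄ = (24.7 + 22.5 + 29.6 + 12.6 + 26.0 + 17.5 + 18.6 + 9.7 + 22.8 + 15.3 + 27.4)/11 = 20.6091
Numerator Σ_{t=1}^{10}(x_t−x̄)(x_{t+1}−x̄) = -150.6319
Denominator Σ(x_t−x̄)² = 406.1691
r_1 = -150.6319 / 406.1691 = -0.371

-0.371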